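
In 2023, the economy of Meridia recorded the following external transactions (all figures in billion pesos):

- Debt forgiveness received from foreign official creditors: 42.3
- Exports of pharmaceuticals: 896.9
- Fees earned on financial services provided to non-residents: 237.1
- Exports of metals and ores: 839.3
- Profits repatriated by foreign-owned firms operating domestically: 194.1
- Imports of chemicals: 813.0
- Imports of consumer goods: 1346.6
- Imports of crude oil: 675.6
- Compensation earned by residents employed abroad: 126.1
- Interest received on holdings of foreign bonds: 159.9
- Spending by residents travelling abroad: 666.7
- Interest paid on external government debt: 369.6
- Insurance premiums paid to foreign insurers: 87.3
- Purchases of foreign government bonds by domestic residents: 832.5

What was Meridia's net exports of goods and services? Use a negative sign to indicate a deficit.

Goods: 839.3 - 675.6 - 813.0 - 1346.6 + 896.9 = -1099.0
Services: -666.7 - 87.3 + 237.1 = -516.9
Trade balance = -1099.0 + (-516.9) = -1615.9
(Excluded from the trade balance — capital account: debt forgiveness received from foreign official creditors 42.3; primary income: profits repatriated by foreign-owned firms operating domestically 194.1, compensation earned by residents employed abroad 126.1, interest received on holdings of foreign bonds 159.9, interest paid on external government debt 369.6; financial account: purchases of foreign government bonds by domestic residents 832.5.)

-1615.9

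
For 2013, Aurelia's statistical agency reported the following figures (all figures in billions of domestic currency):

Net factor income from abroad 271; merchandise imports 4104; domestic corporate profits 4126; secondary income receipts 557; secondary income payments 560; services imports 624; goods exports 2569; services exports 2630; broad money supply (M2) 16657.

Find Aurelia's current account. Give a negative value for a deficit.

Goods balance = 2569 - 4104 = -1535
Services balance = 2630 - 624 = 2006
Trade balance (goods + services) = -1535 + 2006 = 471
Net primary income = 271
Net secondary income = 557 - 560 = -3
Current account = 471 + 271 + (-3) = 739

739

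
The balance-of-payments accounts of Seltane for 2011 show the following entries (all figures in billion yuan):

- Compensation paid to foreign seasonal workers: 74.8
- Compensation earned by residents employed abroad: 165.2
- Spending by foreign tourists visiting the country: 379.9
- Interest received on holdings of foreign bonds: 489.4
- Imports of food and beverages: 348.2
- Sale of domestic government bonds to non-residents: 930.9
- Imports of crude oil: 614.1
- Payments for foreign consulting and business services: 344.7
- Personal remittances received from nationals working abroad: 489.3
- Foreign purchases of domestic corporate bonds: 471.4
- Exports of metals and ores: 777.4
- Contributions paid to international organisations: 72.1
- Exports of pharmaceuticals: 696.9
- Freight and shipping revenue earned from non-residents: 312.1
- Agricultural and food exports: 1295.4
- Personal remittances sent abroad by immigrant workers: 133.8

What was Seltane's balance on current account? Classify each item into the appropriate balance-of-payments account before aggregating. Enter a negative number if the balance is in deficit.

Goods: 696.9 + 1295.4 - 614.1 + 777.4 - 348.2 = 1807.4
Services: 379.9 - 344.7 + 312.1 = 347.3
Primary income: 489.4 + 165.2 - 74.8 = 579.8
Secondary income: -133.8 + 489.3 - 72.1 = 283.4
Current account = 1807.4 + 347.3 + 579.8 + 283.4 = 3017.9
(Excluded from the current account — financial account: sale of domestic government bonds to non-residents 930.9, foreign purchases of domestic corporate bonds 471.4.)

3017.9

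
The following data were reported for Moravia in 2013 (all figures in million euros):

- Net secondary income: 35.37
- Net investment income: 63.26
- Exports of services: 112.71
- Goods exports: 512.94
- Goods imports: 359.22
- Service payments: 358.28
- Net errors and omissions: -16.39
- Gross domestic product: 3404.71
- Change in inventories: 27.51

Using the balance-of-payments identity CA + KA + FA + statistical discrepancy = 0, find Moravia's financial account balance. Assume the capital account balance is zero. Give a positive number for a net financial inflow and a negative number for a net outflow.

9.61

Goods balance = 512.94 - 359.22 = 153.72
Services balance = 112.71 - 358.28 = -245.57
Trade balance (goods + services) = 153.72 + (-245.57) = -91.85
Net primary income = 63.26
Net secondary income = 35.37
Current account = -91.85 + 63.26 + 35.37 = 6.78
Financial account = -(6.78 + (-16.39)) = 9.61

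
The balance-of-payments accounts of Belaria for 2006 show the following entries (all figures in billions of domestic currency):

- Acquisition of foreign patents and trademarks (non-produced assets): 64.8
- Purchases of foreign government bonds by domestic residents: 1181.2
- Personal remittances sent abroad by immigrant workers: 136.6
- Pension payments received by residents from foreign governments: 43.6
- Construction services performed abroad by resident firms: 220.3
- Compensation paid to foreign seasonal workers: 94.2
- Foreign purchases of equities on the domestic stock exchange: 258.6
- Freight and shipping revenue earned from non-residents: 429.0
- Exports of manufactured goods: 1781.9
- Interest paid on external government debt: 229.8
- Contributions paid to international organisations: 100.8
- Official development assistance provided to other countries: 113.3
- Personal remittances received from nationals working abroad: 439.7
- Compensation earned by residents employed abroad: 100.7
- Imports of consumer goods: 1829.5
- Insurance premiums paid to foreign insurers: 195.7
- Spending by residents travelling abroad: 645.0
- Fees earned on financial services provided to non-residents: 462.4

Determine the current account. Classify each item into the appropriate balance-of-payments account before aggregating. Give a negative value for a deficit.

Goods: -1829.5 + 1781.9 = -47.6
Services: 220.3 + 462.4 - 645.0 - 195.7 + 429.0 = 271.0
Primary income: 100.7 - 94.2 - 229.8 = -223.3
Secondary income: -100.8 - 136.6 + 439.7 + 43.6 - 113.3 = 132.6
Current account = (-47.6) + 271.0 + (-223.3) + 132.6 = 132.7
(Excluded from the current account — capital account: acquisition of foreign patents and trademarks (non-produced assets) 64.8; financial account: purchases of foreign government bonds by domestic residents 1181.2, foreign purchases of equities on the domestic stock exchange 258.6.)

132.7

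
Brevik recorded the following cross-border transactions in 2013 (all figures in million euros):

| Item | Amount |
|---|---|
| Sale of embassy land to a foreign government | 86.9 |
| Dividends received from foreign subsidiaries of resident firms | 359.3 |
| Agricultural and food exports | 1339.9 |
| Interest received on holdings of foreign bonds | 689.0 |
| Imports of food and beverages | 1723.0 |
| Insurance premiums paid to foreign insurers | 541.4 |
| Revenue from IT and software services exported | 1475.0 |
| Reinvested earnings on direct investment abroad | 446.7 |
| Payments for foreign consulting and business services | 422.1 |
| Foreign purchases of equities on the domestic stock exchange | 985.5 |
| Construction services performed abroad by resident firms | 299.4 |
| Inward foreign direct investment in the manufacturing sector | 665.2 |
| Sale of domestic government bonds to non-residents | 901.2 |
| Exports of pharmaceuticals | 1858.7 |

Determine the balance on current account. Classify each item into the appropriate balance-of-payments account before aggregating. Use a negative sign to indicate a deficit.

Goods: 1858.7 - 1723.0 + 1339.9 = 1475.6
Services: -422.1 + 1475.0 - 541.4 + 299.4 = 810.9
Primary income: 689.0 + 359.3 + 446.7 = 1495.0
Current account = 1475.6 + 810.9 + 1495.0 = 3781.5
(Excluded from the current account — capital account: sale of embassy land to a foreign government 86.9; financial account: foreign purchases of equities on the domestic stock exchange 985.5, inward foreign direct investment in the manufacturing sector 665.2, sale of domestic government bonds to non-residents 901.2.)

3781.5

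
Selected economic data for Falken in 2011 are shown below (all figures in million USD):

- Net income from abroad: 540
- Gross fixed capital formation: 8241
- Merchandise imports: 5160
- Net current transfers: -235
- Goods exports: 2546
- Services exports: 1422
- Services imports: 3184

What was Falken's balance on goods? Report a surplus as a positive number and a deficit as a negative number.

Goods balance = 2546 - 5160 = -2614

-2614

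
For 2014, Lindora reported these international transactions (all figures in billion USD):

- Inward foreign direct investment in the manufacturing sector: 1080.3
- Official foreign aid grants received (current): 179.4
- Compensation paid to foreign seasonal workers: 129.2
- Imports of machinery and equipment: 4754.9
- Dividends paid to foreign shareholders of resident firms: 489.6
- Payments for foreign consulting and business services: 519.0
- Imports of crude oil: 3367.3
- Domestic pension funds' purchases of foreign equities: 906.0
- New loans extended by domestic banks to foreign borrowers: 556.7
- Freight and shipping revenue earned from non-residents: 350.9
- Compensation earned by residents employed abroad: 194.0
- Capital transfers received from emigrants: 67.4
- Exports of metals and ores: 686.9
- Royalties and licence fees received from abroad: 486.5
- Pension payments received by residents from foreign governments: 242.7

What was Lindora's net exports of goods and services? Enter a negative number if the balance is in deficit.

-7116.9

Goods: -4754.9 + 686.9 - 3367.3 = -7435.3
Services: 486.5 - 519.0 + 350.9 = 318.4
Trade balance = -7435.3 + 318.4 = -7116.9
(Excluded from the trade balance — financial account: inward foreign direct investment in the manufacturing sector 1080.3, domestic pension funds' purchases of foreign equities 906.0, new loans extended by domestic banks to foreign borrowers 556.7; secondary income: official foreign aid grants received (current) 179.4, pension payments received by residents from foreign governments 242.7; primary income: compensation paid to foreign seasonal workers 129.2, dividends paid to foreign shareholders of resident firms 489.6, compensation earned by residents employed abroad 194.0; capital account: capital transfers received from emigrants 67.4.)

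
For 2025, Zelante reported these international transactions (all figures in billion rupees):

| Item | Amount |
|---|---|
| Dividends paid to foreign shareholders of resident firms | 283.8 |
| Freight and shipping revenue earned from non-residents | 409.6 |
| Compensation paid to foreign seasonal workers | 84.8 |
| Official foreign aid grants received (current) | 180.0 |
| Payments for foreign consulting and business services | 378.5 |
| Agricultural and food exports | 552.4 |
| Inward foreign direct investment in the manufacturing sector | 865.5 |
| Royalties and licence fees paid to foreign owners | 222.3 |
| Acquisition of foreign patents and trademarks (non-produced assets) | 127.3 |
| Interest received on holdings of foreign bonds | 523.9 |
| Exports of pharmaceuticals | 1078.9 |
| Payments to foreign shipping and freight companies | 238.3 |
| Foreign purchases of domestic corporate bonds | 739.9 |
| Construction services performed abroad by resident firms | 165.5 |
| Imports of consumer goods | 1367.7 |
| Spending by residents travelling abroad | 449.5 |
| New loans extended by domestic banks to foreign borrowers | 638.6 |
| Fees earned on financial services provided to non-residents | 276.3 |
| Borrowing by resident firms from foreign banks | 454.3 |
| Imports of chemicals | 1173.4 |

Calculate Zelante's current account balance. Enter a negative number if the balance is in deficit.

-1011.7

Goods: 552.4 - 1173.4 + 1078.9 - 1367.7 = -909.8
Services: -378.5 - 238.3 + 409.6 + 165.5 - 449.5 + 276.3 - 222.3 = -437.2
Primary income: 523.9 - 84.8 - 283.8 = 155.3
Secondary income: 180.0
Current account = (-909.8) + (-437.2) + 155.3 + 180.0 = -1011.7
(Excluded from the current account — financial account: inward foreign direct investment in the manufacturing sector 865.5, foreign purchases of domestic corporate bonds 739.9, new loans extended by domestic banks to foreign borrowers 638.6, borrowing by resident firms from foreign banks 454.3; capital account: acquisition of foreign patents and trademarks (non-produced assets) 127.3.)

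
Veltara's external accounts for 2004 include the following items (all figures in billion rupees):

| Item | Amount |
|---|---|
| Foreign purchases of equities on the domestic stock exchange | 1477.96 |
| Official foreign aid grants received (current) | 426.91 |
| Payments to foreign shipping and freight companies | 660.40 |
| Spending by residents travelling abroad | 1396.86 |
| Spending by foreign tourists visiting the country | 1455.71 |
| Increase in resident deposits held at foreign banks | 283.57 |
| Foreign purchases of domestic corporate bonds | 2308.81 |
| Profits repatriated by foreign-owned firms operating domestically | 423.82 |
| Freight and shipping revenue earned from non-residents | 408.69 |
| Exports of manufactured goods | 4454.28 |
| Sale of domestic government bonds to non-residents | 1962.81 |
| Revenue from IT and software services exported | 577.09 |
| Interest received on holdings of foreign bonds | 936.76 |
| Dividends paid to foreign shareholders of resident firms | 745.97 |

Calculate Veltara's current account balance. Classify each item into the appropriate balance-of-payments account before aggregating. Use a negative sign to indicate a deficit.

Goods: 4454.28
Services: -1396.86 + 577.09 + 408.69 - 660.40 + 1455.71 = 384.23
Primary income: -745.97 - 423.82 + 936.76 = -233.03
Secondary income: 426.91
Current account = 4454.28 + 384.23 + (-233.03) + 426.91 = 5032.39
(Excluded from the current account — financial account: foreign purchases of equities on the domestic stock exchange 1477.96, increase in resident deposits held at foreign banks 283.57, foreign purchases of domestic corporate bonds 2308.81, sale of domestic government bonds to non-residents 1962.81.)

5032.39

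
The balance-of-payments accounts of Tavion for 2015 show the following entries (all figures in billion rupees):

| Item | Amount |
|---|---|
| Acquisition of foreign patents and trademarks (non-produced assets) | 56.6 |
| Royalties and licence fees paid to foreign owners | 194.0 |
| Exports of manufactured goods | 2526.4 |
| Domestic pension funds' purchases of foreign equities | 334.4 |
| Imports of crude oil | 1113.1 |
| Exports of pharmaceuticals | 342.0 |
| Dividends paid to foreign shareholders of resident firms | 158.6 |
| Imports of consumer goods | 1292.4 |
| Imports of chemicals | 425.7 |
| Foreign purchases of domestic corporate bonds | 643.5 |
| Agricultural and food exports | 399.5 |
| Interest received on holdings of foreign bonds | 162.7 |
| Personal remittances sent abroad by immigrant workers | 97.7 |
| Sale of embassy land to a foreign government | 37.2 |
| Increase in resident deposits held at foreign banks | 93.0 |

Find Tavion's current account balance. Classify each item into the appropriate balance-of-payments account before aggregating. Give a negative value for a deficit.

149.1

Goods: -1292.4 + 399.5 + 2526.4 - 1113.1 - 425.7 + 342.0 = 436.7
Services: -194.0
Primary income: -158.6 + 162.7 = 4.1
Secondary income: -97.7
Current account = 436.7 + (-194.0) + 4.1 + (-97.7) = 149.1
(Excluded from the current account — capital account: acquisition of foreign patents and trademarks (non-produced assets) 56.6, sale of embassy land to a foreign government 37.2; financial account: domestic pension funds' purchases of foreign equities 334.4, foreign purchases of domestic corporate bonds 643.5, increase in resident deposits held at foreign banks 93.0.)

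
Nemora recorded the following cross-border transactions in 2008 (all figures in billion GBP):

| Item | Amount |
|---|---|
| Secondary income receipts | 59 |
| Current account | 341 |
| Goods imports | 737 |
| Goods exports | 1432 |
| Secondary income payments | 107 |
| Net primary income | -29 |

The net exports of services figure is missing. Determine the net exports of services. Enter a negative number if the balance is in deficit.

Current account = goods balance + services balance + net primary income + net secondary income
Sum of the known components = 618
Net exports of services = CA - (known components) = 341 - 618 = -277

-277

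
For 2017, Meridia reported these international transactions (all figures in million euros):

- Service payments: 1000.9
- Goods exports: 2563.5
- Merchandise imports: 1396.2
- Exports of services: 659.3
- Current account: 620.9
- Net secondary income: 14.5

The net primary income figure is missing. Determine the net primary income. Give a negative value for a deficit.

-219.3

Current account = goods balance + services balance + net primary income + net secondary income
Sum of the known components = 840.2
Net primary income = CA - (known components) = 620.9 - 840.2 = -219.3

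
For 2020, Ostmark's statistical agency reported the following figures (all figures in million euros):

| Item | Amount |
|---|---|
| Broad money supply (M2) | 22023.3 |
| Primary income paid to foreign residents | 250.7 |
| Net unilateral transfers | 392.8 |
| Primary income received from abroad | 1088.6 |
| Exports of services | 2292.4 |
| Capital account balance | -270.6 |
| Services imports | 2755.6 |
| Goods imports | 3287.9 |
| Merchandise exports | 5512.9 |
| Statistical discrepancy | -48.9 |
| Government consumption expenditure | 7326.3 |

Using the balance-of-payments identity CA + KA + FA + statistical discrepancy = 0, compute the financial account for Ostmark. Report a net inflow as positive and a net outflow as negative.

-2673.0

Goods balance = 5512.9 - 3287.9 = 2225.0
Services balance = 2292.4 - 2755.6 = -463.2
Trade balance (goods + services) = 2225.0 + (-463.2) = 1761.8
Net primary income = 1088.6 - 250.7 = 837.9
Net secondary income = 392.8
Current account = 1761.8 + 837.9 + 392.8 = 2992.5
Financial account = -(2992.5 + (-270.6) + (-48.9)) = -2673.0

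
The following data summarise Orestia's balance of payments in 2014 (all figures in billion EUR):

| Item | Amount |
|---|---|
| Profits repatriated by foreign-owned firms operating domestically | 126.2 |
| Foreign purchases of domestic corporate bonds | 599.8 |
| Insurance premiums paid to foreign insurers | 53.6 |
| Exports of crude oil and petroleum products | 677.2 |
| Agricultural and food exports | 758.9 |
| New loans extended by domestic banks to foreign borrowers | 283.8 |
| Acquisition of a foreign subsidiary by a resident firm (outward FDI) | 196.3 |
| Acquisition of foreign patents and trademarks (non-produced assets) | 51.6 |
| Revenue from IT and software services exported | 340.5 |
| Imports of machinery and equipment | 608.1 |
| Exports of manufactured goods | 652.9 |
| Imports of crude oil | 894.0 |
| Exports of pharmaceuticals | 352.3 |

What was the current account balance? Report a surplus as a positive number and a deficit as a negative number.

Goods: -608.1 + 758.9 + 352.3 + 652.9 - 894.0 + 677.2 = 939.2
Services: 340.5 - 53.6 = 286.9
Primary income: -126.2
Current account = 939.2 + 286.9 + (-126.2) = 1099.9
(Excluded from the current account — financial account: foreign purchases of domestic corporate bonds 599.8, new loans extended by domestic banks to foreign borrowers 283.8, acquisition of a foreign subsidiary by a resident firm (outward FDI) 196.3; capital account: acquisition of foreign patents and trademarks (non-produced assets) 51.6.)

1099.9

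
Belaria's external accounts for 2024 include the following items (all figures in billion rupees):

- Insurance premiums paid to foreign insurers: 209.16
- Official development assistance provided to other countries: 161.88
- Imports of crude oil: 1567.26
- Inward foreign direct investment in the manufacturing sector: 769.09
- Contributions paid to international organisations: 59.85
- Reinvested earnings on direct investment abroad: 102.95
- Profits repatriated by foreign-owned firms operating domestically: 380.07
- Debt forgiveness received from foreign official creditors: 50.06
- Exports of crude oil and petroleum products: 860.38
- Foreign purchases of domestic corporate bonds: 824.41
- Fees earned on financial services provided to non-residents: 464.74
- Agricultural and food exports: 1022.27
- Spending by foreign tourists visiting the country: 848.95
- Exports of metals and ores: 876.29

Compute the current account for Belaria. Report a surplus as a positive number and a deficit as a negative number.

Goods: 1022.27 + 876.29 - 1567.26 + 860.38 = 1191.68
Services: 848.95 + 464.74 - 209.16 = 1104.53
Primary income: -380.07 + 102.95 = -277.12
Secondary income: -161.88 - 59.85 = -221.73
Current account = 1191.68 + 1104.53 + (-277.12) + (-221.73) = 1797.36
(Excluded from the current account — financial account: inward foreign direct investment in the manufacturing sector 769.09, foreign purchases of domestic corporate bonds 824.41; capital account: debt forgiveness received from foreign official creditors 50.06.)

1797.36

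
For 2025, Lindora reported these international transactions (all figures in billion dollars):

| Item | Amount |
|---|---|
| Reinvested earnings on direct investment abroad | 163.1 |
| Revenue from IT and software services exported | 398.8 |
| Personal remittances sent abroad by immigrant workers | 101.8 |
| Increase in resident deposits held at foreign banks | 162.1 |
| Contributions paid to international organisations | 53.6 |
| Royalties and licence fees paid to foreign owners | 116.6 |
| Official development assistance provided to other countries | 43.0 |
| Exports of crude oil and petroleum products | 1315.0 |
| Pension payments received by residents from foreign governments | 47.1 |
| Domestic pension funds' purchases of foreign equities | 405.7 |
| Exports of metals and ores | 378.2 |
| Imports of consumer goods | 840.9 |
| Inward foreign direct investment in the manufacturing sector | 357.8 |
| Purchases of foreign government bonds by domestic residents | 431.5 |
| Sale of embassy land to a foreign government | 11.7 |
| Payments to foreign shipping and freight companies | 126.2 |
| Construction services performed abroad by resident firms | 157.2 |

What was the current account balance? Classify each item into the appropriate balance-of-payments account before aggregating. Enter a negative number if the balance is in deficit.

1177.3

Goods: 1315.0 - 840.9 + 378.2 = 852.3
Services: -116.6 + 398.8 - 126.2 + 157.2 = 313.2
Primary income: 163.1
Secondary income: -101.8 + 47.1 - 43.0 - 53.6 = -151.3
Current account = 852.3 + 313.2 + 163.1 + (-151.3) = 1177.3
(Excluded from the current account — financial account: increase in resident deposits held at foreign banks 162.1, domestic pension funds' purchases of foreign equities 405.7, inward foreign direct investment in the manufacturing sector 357.8, purchases of foreign government bonds by domestic residents 431.5; capital account: sale of embassy land to a foreign government 11.7.)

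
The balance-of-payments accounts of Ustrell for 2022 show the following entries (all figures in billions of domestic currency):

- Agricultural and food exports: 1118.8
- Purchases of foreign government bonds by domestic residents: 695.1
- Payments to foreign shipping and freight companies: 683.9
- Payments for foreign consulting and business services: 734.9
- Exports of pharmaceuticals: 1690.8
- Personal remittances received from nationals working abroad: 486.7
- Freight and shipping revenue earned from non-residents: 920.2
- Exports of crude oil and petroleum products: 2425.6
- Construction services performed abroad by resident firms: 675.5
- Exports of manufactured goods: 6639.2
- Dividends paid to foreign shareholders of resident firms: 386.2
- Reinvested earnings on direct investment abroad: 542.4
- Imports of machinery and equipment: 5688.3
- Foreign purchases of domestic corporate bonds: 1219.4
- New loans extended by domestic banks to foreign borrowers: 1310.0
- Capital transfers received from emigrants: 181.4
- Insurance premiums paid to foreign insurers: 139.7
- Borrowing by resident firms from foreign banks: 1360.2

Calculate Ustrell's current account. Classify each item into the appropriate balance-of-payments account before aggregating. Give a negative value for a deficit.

6866.2

Goods: 1690.8 + 2425.6 + 1118.8 - 5688.3 + 6639.2 = 6186.1
Services: 920.2 - 734.9 + 675.5 - 683.9 - 139.7 = 37.2
Primary income: 542.4 - 386.2 = 156.2
Secondary income: 486.7
Current account = 6186.1 + 37.2 + 156.2 + 486.7 = 6866.2
(Excluded from the current account — financial account: purchases of foreign government bonds by domestic residents 695.1, foreign purchases of domestic corporate bonds 1219.4, new loans extended by domestic banks to foreign borrowers 1310.0, borrowing by resident firms from foreign banks 1360.2; capital account: capital transfers received from emigrants 181.4.)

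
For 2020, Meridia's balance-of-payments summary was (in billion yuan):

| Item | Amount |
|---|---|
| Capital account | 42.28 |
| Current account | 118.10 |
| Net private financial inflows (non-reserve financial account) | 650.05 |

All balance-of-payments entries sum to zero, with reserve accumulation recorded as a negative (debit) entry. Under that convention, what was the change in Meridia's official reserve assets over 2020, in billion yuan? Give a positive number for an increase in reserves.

810.43

Official reserve transactions balance = -(118.10 + 42.28 + 650.05) = -810.43
An accumulation of reserves is recorded as a debit (negative entry), so the change in the stock of reserves is the negative of that balance.
Change in official reserves = -(-810.43) = 810.43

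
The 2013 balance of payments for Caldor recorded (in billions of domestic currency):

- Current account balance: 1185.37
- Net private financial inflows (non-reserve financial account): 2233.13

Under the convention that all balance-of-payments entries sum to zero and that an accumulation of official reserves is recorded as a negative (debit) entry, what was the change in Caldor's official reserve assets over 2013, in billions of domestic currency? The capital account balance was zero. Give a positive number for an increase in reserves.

3418.50

Official reserve transactions balance = -(1185.37 + 2233.13) = -3418.50
An accumulation of reserves is recorded as a debit (negative entry), so the change in the stock of reserves is the negative of that balance.
Change in official reserves = -(-3418.50) = 3418.50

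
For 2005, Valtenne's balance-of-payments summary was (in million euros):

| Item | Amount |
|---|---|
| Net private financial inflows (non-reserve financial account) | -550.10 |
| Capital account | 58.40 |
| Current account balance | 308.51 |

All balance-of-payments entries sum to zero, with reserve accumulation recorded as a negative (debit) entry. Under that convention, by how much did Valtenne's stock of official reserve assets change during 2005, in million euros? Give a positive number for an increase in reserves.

-183.19

Official reserve transactions balance = -(308.51 + 58.40 + (-550.10)) = 183.19
An accumulation of reserves is recorded as a debit (negative entry), so the change in the stock of reserves is the negative of that balance.
Change in official reserves = -(183.19) = -183.19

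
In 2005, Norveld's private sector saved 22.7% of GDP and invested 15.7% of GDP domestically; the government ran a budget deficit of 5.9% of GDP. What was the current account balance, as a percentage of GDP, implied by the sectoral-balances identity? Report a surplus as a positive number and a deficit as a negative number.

By the sectoral-balances identity, CA = (S_private - I) + (T - G).
Private balance = 22.7 - 15.7 = 7.0
Government balance (T - G) = -5.9
CA = 7.0 + (-5.9) = 1.1

1.1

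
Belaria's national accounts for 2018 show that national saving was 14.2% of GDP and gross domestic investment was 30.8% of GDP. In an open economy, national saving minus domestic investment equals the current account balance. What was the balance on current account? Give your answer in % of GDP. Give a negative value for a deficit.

CA = S - I = 14.2 - 30.8 = -16.6

-16.6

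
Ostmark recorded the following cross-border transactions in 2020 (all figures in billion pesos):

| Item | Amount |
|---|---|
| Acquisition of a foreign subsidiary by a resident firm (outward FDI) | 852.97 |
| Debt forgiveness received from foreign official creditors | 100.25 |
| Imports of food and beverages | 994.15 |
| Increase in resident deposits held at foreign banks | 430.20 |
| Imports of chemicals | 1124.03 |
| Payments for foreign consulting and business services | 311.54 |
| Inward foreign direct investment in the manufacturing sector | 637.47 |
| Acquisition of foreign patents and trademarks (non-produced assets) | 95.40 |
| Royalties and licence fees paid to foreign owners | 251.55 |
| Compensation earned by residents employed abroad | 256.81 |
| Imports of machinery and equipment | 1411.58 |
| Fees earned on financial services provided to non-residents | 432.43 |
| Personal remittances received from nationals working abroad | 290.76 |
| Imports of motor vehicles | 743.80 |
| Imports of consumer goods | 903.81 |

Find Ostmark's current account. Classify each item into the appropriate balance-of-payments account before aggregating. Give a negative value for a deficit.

-4760.46

Goods: -743.80 - 994.15 - 903.81 - 1411.58 - 1124.03 = -5177.37
Services: -251.55 - 311.54 + 432.43 = -130.66
Primary income: 256.81
Secondary income: 290.76
Current account = (-5177.37) + (-130.66) + 256.81 + 290.76 = -4760.46
(Excluded from the current account — financial account: acquisition of a foreign subsidiary by a resident firm (outward FDI) 852.97, increase in resident deposits held at foreign banks 430.20, inward foreign direct investment in the manufacturing sector 637.47; capital account: debt forgiveness received from foreign official creditors 100.25, acquisition of foreign patents and trademarks (non-produced assets) 95.40.)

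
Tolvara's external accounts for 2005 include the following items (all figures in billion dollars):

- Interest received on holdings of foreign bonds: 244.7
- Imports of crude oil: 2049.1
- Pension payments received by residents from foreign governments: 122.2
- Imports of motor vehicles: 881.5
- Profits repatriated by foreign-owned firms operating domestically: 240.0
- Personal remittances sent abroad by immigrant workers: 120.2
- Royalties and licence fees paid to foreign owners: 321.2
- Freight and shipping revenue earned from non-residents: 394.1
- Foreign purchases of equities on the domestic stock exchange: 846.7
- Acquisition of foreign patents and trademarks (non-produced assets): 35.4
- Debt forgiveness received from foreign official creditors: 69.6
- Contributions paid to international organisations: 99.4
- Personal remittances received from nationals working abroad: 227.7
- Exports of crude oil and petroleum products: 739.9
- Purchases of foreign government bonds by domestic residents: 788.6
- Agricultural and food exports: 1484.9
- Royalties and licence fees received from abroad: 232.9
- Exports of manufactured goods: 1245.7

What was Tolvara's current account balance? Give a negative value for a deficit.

980.7

Goods: -881.5 + 739.9 + 1484.9 + 1245.7 - 2049.1 = 539.9
Services: 232.9 - 321.2 + 394.1 = 305.8
Primary income: -240.0 + 244.7 = 4.7
Secondary income: 227.7 + 122.2 - 99.4 - 120.2 = 130.3
Current account = 539.9 + 305.8 + 4.7 + 130.3 = 980.7
(Excluded from the current account — financial account: foreign purchases of equities on the domestic stock exchange 846.7, purchases of foreign government bonds by domestic residents 788.6; capital account: acquisition of foreign patents and trademarks (non-produced assets) 35.4, debt forgiveness received from foreign official creditors 69.6.)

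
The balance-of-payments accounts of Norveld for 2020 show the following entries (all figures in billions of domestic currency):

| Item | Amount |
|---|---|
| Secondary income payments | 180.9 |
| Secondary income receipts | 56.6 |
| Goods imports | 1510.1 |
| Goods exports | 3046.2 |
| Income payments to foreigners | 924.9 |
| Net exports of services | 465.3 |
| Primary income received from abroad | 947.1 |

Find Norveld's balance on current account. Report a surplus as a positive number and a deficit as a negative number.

1899.3

Goods balance = 3046.2 - 1510.1 = 1536.1
Services balance = 465.3
Trade balance (goods + services) = 1536.1 + 465.3 = 2001.4
Net primary income = 947.1 - 924.9 = 22.2
Net secondary income = 56.6 - 180.9 = -124.3
Current account = 2001.4 + 22.2 + (-124.3) = 1899.3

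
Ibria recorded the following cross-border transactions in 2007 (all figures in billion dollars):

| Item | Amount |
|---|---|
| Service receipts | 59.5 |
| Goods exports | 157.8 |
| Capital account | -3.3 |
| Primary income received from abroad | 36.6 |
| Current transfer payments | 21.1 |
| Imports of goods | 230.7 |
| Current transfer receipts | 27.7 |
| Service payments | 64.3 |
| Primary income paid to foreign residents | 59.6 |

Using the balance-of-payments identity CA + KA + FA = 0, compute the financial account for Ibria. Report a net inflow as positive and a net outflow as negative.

97.4

Goods balance = 157.8 - 230.7 = -72.9
Services balance = 59.5 - 64.3 = -4.8
Trade balance (goods + services) = -72.9 + (-4.8) = -77.7
Net primary income = 36.6 - 59.6 = -23.0
Net secondary income = 27.7 - 21.1 = 6.6
Current account = -77.7 + (-23.0) + 6.6 = -94.1
Financial account = -(-94.1 + (-3.3)) = 97.4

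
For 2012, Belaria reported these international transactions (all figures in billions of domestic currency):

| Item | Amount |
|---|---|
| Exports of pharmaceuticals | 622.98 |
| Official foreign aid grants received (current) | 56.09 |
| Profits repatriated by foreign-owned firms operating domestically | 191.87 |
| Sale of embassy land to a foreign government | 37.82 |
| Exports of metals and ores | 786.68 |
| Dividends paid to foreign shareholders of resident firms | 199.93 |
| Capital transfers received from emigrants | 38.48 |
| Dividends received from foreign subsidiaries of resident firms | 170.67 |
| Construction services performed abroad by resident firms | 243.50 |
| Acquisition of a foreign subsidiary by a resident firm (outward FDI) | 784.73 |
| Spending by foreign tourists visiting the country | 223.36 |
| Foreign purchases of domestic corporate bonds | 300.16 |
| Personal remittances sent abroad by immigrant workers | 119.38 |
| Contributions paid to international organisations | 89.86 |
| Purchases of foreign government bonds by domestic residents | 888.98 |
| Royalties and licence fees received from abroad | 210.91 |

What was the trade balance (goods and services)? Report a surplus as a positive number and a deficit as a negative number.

2087.43

Goods: 622.98 + 786.68 = 1409.66
Services: 243.50 + 210.91 + 223.36 = 677.77
Trade balance = 1409.66 + 677.77 = 2087.43
(Excluded from the trade balance — secondary income: official foreign aid grants received (current) 56.09, personal remittances sent abroad by immigrant workers 119.38, contributions paid to international organisations 89.86; primary income: profits repatriated by foreign-owned firms operating domestically 191.87, dividends paid to foreign shareholders of resident firms 199.93, dividends received from foreign subsidiaries of resident firms 170.67; capital account: sale of embassy land to a foreign government 37.82, capital transfers received from emigrants 38.48; financial account: acquisition of a foreign subsidiary by a resident firm (outward FDI) 784.73, foreign purchases of domestic corporate bonds 300.16, purchases of foreign government bonds by domestic residents 888.98.)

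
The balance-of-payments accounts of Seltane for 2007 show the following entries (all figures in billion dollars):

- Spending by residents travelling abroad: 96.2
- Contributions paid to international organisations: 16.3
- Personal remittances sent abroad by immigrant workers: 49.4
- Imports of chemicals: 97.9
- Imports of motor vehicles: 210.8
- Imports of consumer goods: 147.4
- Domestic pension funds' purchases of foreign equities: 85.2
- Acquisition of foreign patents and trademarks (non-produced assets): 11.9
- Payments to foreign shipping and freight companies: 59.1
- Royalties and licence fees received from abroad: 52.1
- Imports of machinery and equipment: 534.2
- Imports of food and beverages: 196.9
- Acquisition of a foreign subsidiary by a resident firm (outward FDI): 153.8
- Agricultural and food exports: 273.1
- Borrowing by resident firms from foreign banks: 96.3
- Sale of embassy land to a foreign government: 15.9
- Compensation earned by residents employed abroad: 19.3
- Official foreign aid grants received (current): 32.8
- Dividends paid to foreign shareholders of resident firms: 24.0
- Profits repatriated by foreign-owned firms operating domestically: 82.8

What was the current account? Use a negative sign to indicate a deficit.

-1137.7

Goods: -147.4 - 210.8 - 196.9 - 97.9 - 534.2 + 273.1 = -914.1
Services: -59.1 - 96.2 + 52.1 = -103.2
Primary income: 19.3 - 82.8 - 24.0 = -87.5
Secondary income: -16.3 + 32.8 - 49.4 = -32.9
Current account = (-914.1) + (-103.2) + (-87.5) + (-32.9) = -1137.7
(Excluded from the current account — financial account: domestic pension funds' purchases of foreign equities 85.2, acquisition of a foreign subsidiary by a resident firm (outward FDI) 153.8, borrowing by resident firms from foreign banks 96.3; capital account: acquisition of foreign patents and trademarks (non-produced assets) 11.9, sale of embassy land to a foreign government 15.9.)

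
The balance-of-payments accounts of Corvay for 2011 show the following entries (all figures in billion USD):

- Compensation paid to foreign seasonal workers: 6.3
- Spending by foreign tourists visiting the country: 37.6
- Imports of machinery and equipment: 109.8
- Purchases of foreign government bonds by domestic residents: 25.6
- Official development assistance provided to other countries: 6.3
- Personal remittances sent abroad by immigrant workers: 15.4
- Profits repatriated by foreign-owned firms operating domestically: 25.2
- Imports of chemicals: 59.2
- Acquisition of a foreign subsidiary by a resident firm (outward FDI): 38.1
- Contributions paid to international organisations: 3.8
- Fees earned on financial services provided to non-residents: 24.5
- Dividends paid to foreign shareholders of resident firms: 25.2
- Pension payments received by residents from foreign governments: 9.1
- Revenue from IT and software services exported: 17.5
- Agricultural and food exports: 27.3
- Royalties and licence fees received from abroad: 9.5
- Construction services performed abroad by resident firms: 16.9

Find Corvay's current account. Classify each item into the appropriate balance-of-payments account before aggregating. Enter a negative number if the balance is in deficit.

-108.8

Goods: 27.3 - 59.2 - 109.8 = -141.7
Services: 9.5 + 37.6 + 17.5 + 16.9 + 24.5 = 106.0
Primary income: -25.2 - 6.3 - 25.2 = -56.7
Secondary income: -3.8 + 9.1 - 15.4 - 6.3 = -16.4
Current account = (-141.7) + 106.0 + (-56.7) + (-16.4) = -108.8
(Excluded from the current account — financial account: purchases of foreign government bonds by domestic residents 25.6, acquisition of a foreign subsidiary by a resident firm (outward FDI) 38.1.)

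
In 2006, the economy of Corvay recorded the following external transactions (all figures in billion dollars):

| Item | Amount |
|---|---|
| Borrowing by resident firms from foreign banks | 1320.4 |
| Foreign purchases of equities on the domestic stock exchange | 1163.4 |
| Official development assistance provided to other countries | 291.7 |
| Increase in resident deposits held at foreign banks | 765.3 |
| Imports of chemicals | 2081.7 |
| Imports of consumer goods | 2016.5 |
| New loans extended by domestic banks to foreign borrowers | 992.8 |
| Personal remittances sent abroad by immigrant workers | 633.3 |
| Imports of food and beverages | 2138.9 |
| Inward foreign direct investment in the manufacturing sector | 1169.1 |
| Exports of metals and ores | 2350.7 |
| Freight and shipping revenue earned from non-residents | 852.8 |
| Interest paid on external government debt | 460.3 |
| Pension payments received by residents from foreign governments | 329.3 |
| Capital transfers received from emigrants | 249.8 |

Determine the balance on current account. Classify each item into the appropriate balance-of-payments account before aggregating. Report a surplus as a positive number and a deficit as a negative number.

Goods: 2350.7 - 2016.5 - 2138.9 - 2081.7 = -3886.4
Services: 852.8
Primary income: -460.3
Secondary income: -633.3 - 291.7 + 329.3 = -595.7
Current account = (-3886.4) + 852.8 + (-460.3) + (-595.7) = -4089.6
(Excluded from the current account — financial account: borrowing by resident firms from foreign banks 1320.4, foreign purchases of equities on the domestic stock exchange 1163.4, increase in resident deposits held at foreign banks 765.3, new loans extended by domestic banks to foreign borrowers 992.8, inward foreign direct investment in the manufacturing sector 1169.1; capital account: capital transfers received from emigrants 249.8.)

-4089.6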